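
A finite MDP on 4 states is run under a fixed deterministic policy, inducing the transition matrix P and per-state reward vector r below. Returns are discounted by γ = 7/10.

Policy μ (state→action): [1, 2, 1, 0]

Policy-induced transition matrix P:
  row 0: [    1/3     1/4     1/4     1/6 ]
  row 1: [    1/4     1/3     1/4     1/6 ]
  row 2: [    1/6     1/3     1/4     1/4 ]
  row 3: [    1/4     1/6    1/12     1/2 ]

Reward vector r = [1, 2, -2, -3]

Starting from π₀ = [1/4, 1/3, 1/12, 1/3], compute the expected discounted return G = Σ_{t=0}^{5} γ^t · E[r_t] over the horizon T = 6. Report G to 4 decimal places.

t=0: π = [0.2500, 0.3333, 0.0833, 0.3333], E[r] = -0.2500, γ^t·E[r] = -0.250000, running G = -0.250000
t=1: π = [0.2639, 0.2569, 0.1944, 0.2847], E[r] = -0.4653, γ^t·E[r] = -0.325694, running G = -0.575694
t=2: π = [0.2558, 0.2639, 0.2025, 0.2778], E[r] = -0.4549, γ^t·E[r] = -0.222882, running G = -0.798576
t=3: π = [0.2544, 0.2657, 0.2037, 0.2761], E[r] = -0.4499, γ^t·E[r] = -0.154330, running G = -0.952907
t=4: π = [0.2542, 0.2661, 0.2040, 0.2757], E[r] = -0.4486, γ^t·E[r] = -0.107703, running G = -1.060610
t=5: π = [0.2542, 0.2662, 0.2041, 0.2756], E[r] = -0.4482, γ^t·E[r] = -0.075329, running G = -1.135938

G = -1.1359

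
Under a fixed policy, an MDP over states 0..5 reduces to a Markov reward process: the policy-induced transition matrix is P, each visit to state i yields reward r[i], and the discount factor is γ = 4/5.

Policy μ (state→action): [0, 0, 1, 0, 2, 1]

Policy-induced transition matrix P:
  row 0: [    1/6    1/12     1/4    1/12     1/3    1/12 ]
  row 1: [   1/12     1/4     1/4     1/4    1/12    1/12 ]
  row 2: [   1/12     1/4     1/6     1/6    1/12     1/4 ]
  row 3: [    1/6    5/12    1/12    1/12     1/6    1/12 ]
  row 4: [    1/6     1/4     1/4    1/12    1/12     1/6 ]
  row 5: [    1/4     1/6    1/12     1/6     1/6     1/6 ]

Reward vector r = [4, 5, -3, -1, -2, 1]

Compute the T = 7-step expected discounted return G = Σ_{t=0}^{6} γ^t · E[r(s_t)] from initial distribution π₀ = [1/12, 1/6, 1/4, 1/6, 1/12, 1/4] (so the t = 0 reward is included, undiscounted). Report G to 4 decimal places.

G = 3.1423

t=0: π = [0.0833, 0.1667, 0.2500, 0.1667, 0.0833, 0.2500], E[r] = 0.3333, γ^t·E[r] = 0.333333, running G = 0.333333
t=1: π = [0.1528, 0.2431, 0.1597, 0.1528, 0.1389, 0.1528], E[r] = 1.0694, γ^t·E[r] = 0.855556, running G = 1.188889
t=2: π = [0.1458, 0.2373, 0.1858, 0.1499, 0.1470, 0.1343], E[r] = 0.9028, γ^t·E[r] = 0.577778, running G = 1.766667
t=3: π = [0.1426, 0.2395, 0.1872, 0.1495, 0.1435, 0.1377], E[r] = 0.9076, γ^t·E[r] = 0.464691, running G = 2.231358
t=4: π = [0.1426, 0.2397, 0.1865, 0.1503, 0.1429, 0.1380], E[r] = 0.9110, γ^t·E[r] = 0.373137, running G = 2.604495
t=5: π = [0.1426, 0.2398, 0.1864, 0.1503, 0.1430, 0.1378], E[r] = 0.9118, γ^t·E[r] = 0.298784, running G = 2.903279
t=6: π = [0.1426, 0.2398, 0.1864, 0.1503, 0.1430, 0.1378], E[r] = 0.9117, γ^t·E[r] = 0.238985, running G = 3.142265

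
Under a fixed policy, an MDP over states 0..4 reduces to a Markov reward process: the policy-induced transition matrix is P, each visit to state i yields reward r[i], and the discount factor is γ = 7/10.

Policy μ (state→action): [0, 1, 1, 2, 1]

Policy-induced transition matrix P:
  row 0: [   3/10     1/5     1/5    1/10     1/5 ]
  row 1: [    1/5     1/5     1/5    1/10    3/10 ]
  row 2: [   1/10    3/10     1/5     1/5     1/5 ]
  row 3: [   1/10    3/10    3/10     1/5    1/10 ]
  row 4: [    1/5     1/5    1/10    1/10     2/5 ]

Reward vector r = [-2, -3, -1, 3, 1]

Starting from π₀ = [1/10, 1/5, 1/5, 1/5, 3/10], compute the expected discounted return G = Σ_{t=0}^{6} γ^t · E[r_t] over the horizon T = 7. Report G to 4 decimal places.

G = -1.3094

t=0: π = [0.1000, 0.2000, 0.2000, 0.2000, 0.3000], E[r] = -0.1000, γ^t·E[r] = -0.100000, running G = -0.100000
t=1: π = [0.1700, 0.2400, 0.1900, 0.1400, 0.2600], E[r] = -0.5700, γ^t·E[r] = -0.399000, running G = -0.499000
t=2: π = [0.1840, 0.2330, 0.1880, 0.1330, 0.2620], E[r] = -0.5940, γ^t·E[r] = -0.291060, running G = -0.790060
t=3: π = [0.1863, 0.2321, 0.1871, 0.1321, 0.2624], E[r] = -0.5973, γ^t·E[r] = -0.204874, running G = -0.994934
t=4: π = [0.1867, 0.2319, 0.1870, 0.1319, 0.2625], E[r] = -0.5979, γ^t·E[r] = -0.143558, running G = -1.138492
t=5: π = [0.1868, 0.2319, 0.1869, 0.1319, 0.2625], E[r] = -0.5980, γ^t·E[r] = -0.100508, running G = -1.239000
t=6: π = [0.1868, 0.2319, 0.1869, 0.1319, 0.2625], E[r] = -0.5980, γ^t·E[r] = -0.070358, running G = -1.309358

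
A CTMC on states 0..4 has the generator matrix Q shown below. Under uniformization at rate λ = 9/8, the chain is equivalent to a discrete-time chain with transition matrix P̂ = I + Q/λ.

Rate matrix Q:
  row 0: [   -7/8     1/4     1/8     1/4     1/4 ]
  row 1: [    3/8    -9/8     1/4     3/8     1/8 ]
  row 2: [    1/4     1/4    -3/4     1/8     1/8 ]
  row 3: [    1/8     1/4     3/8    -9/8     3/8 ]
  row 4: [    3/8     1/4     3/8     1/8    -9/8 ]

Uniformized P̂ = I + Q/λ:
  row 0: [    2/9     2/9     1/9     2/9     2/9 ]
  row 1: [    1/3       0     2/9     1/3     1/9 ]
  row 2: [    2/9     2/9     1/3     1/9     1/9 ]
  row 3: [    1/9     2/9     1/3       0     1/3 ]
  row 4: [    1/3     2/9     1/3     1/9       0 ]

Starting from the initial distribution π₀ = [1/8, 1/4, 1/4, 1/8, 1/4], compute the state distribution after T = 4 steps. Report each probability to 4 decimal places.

π = [0.2416, 0.1820, 0.2591, 0.1605, 0.1567]

t=0: π = [0.1250, 0.2500, 0.2500, 0.1250, 0.2500]
t=1: π = [0.2639, 0.1667, 0.2778, 0.1667, 0.1250]
t=2: π = [0.2361, 0.1852, 0.2562, 0.1590, 0.1636]
t=3: π = [0.2433, 0.1811, 0.2603, 0.1608, 0.1545]
t=4: π = [0.2416, 0.1820, 0.2591, 0.1605, 0.1567]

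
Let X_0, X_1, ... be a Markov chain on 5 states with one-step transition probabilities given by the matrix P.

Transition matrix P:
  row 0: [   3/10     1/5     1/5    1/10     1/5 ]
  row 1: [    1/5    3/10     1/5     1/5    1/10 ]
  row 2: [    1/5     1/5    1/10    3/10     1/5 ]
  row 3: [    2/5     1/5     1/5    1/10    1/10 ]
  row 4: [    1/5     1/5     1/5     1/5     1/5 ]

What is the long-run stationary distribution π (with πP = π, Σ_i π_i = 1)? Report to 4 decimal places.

Balance equations π_j = Σ_i π_i·P[i][j]:
  π_0 = 3/10·π_0 + 1/5·π_1 + 1/5·π_2 + 2/5·π_3 + 1/5·π_4
  π_1 = 1/5·π_0 + 3/10·π_1 + 1/5·π_2 + 1/5·π_3 + 1/5·π_4
  π_2 = 1/5·π_0 + 1/5·π_1 + 1/10·π_2 + 1/5·π_3 + 1/5·π_4
  π_3 = 1/10·π_0 + 1/5·π_1 + 3/10·π_2 + 1/10·π_3 + 1/5·π_4
  normalize: π_0 + π_1 + π_2 + π_3 + π_4 = 1
Solving the linear system gives exactly π = [290/1111, 2/9, 2/11, 194/1111, 1603/9999].

π = [0.2610, 0.2222, 0.1818, 0.1746, 0.1603]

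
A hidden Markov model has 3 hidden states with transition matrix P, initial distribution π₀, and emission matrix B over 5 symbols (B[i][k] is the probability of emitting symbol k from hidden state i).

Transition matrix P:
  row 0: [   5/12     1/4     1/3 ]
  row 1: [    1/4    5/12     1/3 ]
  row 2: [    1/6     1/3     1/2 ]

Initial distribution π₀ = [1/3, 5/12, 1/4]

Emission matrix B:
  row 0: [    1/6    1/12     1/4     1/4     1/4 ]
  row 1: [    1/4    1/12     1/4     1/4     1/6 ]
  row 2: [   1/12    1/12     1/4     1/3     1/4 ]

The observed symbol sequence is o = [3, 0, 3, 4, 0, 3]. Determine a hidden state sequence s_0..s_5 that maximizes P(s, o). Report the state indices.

t=0: δ = [8.333e-02, 1.042e-01, 8.333e-02]  (obs o_0=3)
t=1: δ = [5.787e-03, 1.085e-02, 3.472e-03]  ψ = [0, 1, 2]  (obs o_1=0)
t=2: δ = [6.782e-04, 1.130e-03, 1.206e-03]  ψ = [1, 1, 1]  (obs o_2=3)
t=3: δ = [7.064e-05, 7.849e-05, 1.507e-04]  ψ = [0, 1, 2]  (obs o_3=4)
t=4: δ = [4.906e-06, 1.256e-05, 6.279e-06]  ψ = [0, 2, 2]  (obs o_4=0)
t=5: δ = [7.849e-07, 1.308e-06, 1.395e-06]  ψ = [1, 1, 1]  (obs o_5=3)
backtrack: best end state = 2; path = [1, 1, 2, 2, 1, 2]

path = [1, 1, 2, 2, 1, 2]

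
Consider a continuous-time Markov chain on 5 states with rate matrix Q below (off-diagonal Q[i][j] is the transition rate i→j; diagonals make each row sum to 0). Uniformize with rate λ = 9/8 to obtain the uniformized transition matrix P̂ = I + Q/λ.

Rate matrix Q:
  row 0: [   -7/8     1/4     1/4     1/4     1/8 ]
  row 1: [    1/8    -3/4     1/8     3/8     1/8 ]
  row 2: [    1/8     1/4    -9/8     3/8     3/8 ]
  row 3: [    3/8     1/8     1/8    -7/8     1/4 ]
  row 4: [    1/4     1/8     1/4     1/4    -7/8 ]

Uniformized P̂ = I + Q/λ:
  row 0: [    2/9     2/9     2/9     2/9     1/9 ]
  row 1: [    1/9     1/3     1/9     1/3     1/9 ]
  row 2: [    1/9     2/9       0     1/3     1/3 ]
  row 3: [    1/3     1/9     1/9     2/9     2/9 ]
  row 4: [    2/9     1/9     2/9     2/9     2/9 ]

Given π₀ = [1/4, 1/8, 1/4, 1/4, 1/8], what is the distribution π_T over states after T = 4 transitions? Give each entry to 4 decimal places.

t=0: π = [0.2500, 0.1250, 0.2500, 0.2500, 0.1250]
t=1: π = [0.2083, 0.1944, 0.1250, 0.2639, 0.2083]
t=2: π = [0.2160, 0.1914, 0.1435, 0.2577, 0.1914]
t=3: π = [0.2136, 0.1936, 0.1404, 0.2594, 0.1929]
t=4: π = [0.2139, 0.1935, 0.1407, 0.2593, 0.1926]

π = [0.2139, 0.1935, 0.1407, 0.2593, 0.1926]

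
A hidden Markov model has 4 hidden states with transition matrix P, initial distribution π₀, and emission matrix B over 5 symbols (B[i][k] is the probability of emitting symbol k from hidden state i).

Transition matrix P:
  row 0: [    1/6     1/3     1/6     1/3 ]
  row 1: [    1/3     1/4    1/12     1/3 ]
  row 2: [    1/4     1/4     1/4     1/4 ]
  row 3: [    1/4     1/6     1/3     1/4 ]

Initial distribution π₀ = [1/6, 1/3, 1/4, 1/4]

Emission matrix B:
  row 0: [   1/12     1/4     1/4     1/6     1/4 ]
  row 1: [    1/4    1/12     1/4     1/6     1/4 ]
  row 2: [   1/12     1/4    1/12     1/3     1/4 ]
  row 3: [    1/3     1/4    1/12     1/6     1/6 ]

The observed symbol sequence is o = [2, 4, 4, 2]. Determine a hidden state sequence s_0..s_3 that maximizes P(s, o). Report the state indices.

path = [1, 0, 1, 0]

t=0: δ = [4.167e-02, 8.333e-02, 2.083e-02, 2.083e-02]  (obs o_0=2)
t=1: δ = [6.944e-03, 5.208e-03, 1.736e-03, 4.630e-03]  ψ = [1, 1, 0, 1]  (obs o_1=4)
t=2: δ = [4.340e-04, 5.787e-04, 3.858e-04, 3.858e-04]  ψ = [1, 0, 3, 0]  (obs o_2=4)
t=3: δ = [4.823e-05, 3.617e-05, 1.072e-05, 1.608e-05]  ψ = [1, 0, 3, 1]  (obs o_3=2)
backtrack: best end state = 0; path = [1, 0, 1, 0]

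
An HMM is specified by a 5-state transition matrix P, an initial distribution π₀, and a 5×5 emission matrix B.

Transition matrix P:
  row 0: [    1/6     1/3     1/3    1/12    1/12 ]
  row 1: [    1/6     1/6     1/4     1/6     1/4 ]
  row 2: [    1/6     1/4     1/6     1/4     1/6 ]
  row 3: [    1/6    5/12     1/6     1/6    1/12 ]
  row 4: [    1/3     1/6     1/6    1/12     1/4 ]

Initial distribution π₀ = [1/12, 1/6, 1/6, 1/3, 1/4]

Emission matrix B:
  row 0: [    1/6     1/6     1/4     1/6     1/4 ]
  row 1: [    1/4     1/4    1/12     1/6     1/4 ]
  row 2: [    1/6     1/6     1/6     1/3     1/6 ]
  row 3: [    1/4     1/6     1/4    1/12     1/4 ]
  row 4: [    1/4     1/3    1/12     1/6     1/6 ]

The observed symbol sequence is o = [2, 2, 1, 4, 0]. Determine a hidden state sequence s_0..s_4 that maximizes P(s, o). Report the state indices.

t=0: δ = [2.083e-02, 1.389e-02, 2.778e-02, 8.333e-02, 2.083e-02]  (obs o_0=2)
t=1: δ = [3.472e-03, 2.894e-03, 2.315e-03, 3.472e-03, 5.787e-04]  ψ = [3, 3, 3, 3, 3]  (obs o_1=2)
t=2: δ = [9.645e-05, 3.617e-04, 1.929e-04, 9.645e-05, 2.411e-04]  ψ = [0, 3, 0, 2, 1]  (obs o_2=1)
t=3: δ = [2.009e-05, 1.507e-05, 1.507e-05, 1.507e-05, 1.507e-05]  ψ = [4, 1, 1, 1, 1]  (obs o_3=4)
t=4: δ = [8.372e-07, 1.674e-06, 1.116e-06, 9.419e-07, 9.419e-07]  ψ = [4, 0, 0, 2, 1]  (obs o_4=0)
backtrack: best end state = 1; path = [3, 1, 4, 0, 1]

path = [3, 1, 4, 0, 1]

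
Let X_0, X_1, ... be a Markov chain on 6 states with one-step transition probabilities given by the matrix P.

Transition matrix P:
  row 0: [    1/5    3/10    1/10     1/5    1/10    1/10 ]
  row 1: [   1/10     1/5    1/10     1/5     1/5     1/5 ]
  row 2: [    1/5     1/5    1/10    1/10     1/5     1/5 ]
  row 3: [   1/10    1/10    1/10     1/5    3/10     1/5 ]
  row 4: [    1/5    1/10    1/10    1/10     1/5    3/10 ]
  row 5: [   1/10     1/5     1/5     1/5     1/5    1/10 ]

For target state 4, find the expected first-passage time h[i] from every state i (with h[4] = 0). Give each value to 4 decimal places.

First-step conditioning: h[4] = 0; for i ≠ 4, h[i] = 1 + Σ_k P[i][k]·h[k].
  h[0] = 1 + 1/5·h[0] + 3/10·h[1] + 1/10·h[2] + 1/5·h[3] + 1/10·h[5]
  h[1] = 1 + 1/10·h[0] + 1/5·h[1] + 1/10·h[2] + 1/5·h[3] + 1/5·h[5]
  h[2] = 1 + 1/5·h[0] + 1/5·h[1] + 1/10·h[2] + 1/10·h[3] + 1/5·h[5]
  h[3] = 1 + 1/10·h[0] + 1/10·h[1] + 1/10·h[2] + 1/5·h[3] + 1/5·h[5]
  h[5] = 1 + 1/10·h[0] + 1/5·h[1] + 1/5·h[2] + 1/5·h[3] + 1/10·h[5]
Solving the 5×5 linear system over states ≠ 4 gives exactly h = [55045/10228, 24775/5114, 50595/10228, 44595/10228, 0, 49645/10228] (h[4] = 0 is the target).

h = [5.3818, 4.8445, 4.9467, 4.3601, 0.0000, 4.8538]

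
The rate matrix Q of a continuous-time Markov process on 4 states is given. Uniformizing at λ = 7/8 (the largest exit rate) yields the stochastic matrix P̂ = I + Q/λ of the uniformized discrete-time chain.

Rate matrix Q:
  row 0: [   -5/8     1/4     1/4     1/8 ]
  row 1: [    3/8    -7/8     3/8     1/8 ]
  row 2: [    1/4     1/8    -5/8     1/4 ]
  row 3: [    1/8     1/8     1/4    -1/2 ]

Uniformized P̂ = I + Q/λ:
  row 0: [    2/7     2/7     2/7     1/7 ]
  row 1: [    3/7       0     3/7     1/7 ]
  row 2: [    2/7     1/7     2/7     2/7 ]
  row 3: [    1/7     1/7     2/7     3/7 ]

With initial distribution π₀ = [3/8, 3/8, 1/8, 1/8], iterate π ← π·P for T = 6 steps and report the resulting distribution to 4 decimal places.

t=0: π = [0.3750, 0.3750, 0.1250, 0.1250]
t=1: π = [0.3214, 0.1429, 0.3393, 0.1964]
t=2: π = [0.2781, 0.1684, 0.3061, 0.2474]
t=3: π = [0.2744, 0.1585, 0.3098, 0.2573]
t=4: π = [0.2716, 0.1594, 0.3084, 0.2606]
t=5: π = [0.2713, 0.1589, 0.3085, 0.2614]
t=6: π = [0.2711, 0.1589, 0.3084, 0.2616]

π = [0.2711, 0.1589, 0.3084, 0.2616]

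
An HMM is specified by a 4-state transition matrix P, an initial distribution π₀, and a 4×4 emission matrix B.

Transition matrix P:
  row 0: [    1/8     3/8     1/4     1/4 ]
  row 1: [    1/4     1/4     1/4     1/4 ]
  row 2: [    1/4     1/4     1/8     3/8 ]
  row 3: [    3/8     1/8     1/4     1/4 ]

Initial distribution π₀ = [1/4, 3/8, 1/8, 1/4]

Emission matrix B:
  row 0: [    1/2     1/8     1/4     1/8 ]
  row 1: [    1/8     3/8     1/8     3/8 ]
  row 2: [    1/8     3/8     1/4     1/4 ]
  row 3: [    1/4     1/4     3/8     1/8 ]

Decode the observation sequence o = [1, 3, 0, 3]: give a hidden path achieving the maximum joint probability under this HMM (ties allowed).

t=0: δ = [3.125e-02, 1.406e-01, 4.688e-02, 6.250e-02]  (obs o_0=1)
t=1: δ = [4.395e-03, 1.318e-02, 8.789e-03, 4.395e-03]  ψ = [1, 1, 1, 1]  (obs o_1=3)
t=2: δ = [1.648e-03, 4.120e-04, 4.120e-04, 8.240e-04]  ψ = [1, 1, 1, 1]  (obs o_2=0)
t=3: δ = [3.862e-05, 2.317e-04, 1.030e-04, 5.150e-05]  ψ = [3, 0, 0, 0]  (obs o_3=3)
backtrack: best end state = 1; path = [1, 1, 0, 1]

path = [1, 1, 0, 1]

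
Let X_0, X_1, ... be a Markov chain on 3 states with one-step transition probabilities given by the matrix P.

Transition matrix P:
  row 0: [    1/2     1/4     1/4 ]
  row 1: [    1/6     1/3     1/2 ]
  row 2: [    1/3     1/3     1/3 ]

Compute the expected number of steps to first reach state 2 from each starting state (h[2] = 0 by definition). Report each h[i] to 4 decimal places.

h = [3.1429, 2.2857, 0.0000]

First-step conditioning: h[2] = 0; for i ≠ 2, h[i] = 1 + Σ_k P[i][k]·h[k].
  h[0] = 1 + 1/2·h[0] + 1/4·h[1]
  h[1] = 1 + 1/6·h[0] + 1/3·h[1]
Solving the 2×2 linear system over states ≠ 2 gives exactly h = [22/7, 16/7, 0] (h[2] = 0 is the target).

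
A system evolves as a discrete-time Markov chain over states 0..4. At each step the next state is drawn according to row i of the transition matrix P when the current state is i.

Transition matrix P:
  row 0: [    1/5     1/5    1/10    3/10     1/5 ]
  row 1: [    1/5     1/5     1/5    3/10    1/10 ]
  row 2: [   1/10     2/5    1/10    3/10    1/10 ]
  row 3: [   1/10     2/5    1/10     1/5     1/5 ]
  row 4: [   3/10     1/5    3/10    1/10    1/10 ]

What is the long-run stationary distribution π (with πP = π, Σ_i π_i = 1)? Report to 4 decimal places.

π = [0.1739, 0.2807, 0.1565, 0.2469, 0.1421]

Balance equations π_j = Σ_i π_i·P[i][j]:
  π_0 = 1/5·π_0 + 1/5·π_1 + 1/10·π_2 + 1/10·π_3 + 3/10·π_4
  π_1 = 1/5·π_0 + 1/5·π_1 + 2/5·π_2 + 2/5·π_3 + 1/5·π_4
  π_2 = 1/10·π_0 + 1/5·π_1 + 1/10·π_2 + 1/10·π_3 + 3/10·π_4
  π_3 = 3/10·π_0 + 3/10·π_1 + 3/10·π_2 + 1/5·π_3 + 1/10·π_4
  normalize: π_0 + π_1 + π_2 + π_3 + π_4 = 1
Solving the linear system gives exactly π = [350/2013, 565/2013, 105/671, 497/2013, 26/183].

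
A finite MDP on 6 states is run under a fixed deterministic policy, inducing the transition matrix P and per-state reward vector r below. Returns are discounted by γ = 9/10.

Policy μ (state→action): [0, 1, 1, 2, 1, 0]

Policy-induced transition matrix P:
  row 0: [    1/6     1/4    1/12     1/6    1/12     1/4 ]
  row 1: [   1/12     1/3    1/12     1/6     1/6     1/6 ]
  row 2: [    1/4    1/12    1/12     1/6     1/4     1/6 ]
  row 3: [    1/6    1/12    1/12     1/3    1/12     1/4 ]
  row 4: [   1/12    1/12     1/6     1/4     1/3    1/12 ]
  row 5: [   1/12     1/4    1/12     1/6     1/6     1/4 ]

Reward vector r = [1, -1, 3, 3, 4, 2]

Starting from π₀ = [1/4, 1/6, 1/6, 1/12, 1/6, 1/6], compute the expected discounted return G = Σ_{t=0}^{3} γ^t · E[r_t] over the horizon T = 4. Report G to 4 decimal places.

G = 6.6205

t=0: π = [0.2500, 0.1667, 0.1667, 0.0833, 0.1667, 0.1667], E[r] = 1.8333, γ^t·E[r] = 1.833333, running G = 1.833333
t=1: π = [0.1389, 0.1944, 0.0972, 0.1944, 0.1806, 0.1944], E[r] = 1.9306, γ^t·E[r] = 1.737500, running G = 3.570833
t=2: π = [0.1273, 0.1875, 0.0984, 0.2141, 0.1771, 0.1956], E[r] = 1.9769, γ^t·E[r] = 1.601250, running G = 5.172083
t=3: π = [0.1282, 0.1840, 0.0981, 0.2171, 0.1759, 0.1967], E[r] = 1.9868, γ^t·E[r] = 1.448367, running G = 6.620451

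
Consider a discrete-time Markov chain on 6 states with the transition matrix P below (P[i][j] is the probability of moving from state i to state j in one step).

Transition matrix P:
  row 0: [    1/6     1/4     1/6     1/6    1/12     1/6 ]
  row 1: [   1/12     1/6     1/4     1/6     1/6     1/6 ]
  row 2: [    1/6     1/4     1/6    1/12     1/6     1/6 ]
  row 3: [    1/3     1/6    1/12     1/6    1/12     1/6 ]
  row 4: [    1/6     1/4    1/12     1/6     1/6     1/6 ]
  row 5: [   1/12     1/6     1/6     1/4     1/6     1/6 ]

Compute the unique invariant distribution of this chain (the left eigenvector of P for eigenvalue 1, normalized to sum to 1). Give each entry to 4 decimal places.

Balance equations π_j = Σ_i π_i·P[i][j]:
  π_0 = 1/6·π_0 + 1/12·π_1 + 1/6·π_2 + 1/3·π_3 + 1/6·π_4 + 1/12·π_5
  π_1 = 1/4·π_0 + 1/6·π_1 + 1/4·π_2 + 1/6·π_3 + 1/4·π_4 + 1/6·π_5
  π_2 = 1/6·π_0 + 1/4·π_1 + 1/6·π_2 + 1/12·π_3 + 1/12·π_4 + 1/6·π_5
  π_3 = 1/6·π_0 + 1/6·π_1 + 1/12·π_2 + 1/6·π_3 + 1/6·π_4 + 1/4·π_5
  π_4 = 1/12·π_0 + 1/6·π_1 + 1/6·π_2 + 1/12·π_3 + 1/6·π_4 + 1/6·π_5
  normalize: π_0 + π_1 + π_2 + π_3 + π_4 + π_5 = 1
Solving the linear system gives exactly π = [1123/6865, 8447/41190, 6517/41190, 1149/6865, 5729/41190, 1/6].

π = [0.1636, 0.2051, 0.1582, 0.1674, 0.1391, 0.1667]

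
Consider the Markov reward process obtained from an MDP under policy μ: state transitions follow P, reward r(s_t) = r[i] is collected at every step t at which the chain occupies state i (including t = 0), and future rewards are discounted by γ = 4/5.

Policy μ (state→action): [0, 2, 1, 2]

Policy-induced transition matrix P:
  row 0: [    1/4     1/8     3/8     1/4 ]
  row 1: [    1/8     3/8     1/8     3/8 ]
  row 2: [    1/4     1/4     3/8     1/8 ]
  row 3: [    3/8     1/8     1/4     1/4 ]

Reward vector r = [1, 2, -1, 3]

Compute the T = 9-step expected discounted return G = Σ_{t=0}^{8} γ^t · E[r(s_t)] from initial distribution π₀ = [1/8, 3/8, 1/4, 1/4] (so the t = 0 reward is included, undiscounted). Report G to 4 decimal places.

t=0: π = [0.1250, 0.3750, 0.2500, 0.2500], E[r] = 1.3750, γ^t·E[r] = 1.375000, running G = 1.375000
t=1: π = [0.2344, 0.2500, 0.2500, 0.2656], E[r] = 1.2813, γ^t·E[r] = 1.025000, running G = 2.400000
t=2: π = [0.2520, 0.2188, 0.2793, 0.2500], E[r] = 1.1602, γ^t·E[r] = 0.742500, running G = 3.142500
t=3: π = [0.2539, 0.2146, 0.2891, 0.2424], E[r] = 1.1213, γ^t·E[r] = 0.574125, running G = 3.716625
t=4: π = [0.2535, 0.2148, 0.2910, 0.2407], E[r] = 1.1141, γ^t·E[r] = 0.456325, running G = 4.172950
t=5: π = [0.2532, 0.2151, 0.2912, 0.2405], E[r] = 1.1136, γ^t·E[r] = 0.364896, running G = 4.537846
t=6: π = [0.2532, 0.2152, 0.2912, 0.2405], E[r] = 1.1138, γ^t·E[r] = 0.291974, running G = 4.829820
t=7: π = [0.2532, 0.2152, 0.2911, 0.2405], E[r] = 1.1139, γ^t·E[r] = 0.233601, running G = 5.063421
t=8: π = [0.2532, 0.2152, 0.2911, 0.2405], E[r] = 1.1139, γ^t·E[r] = 0.186885, running G = 5.250306

G = 5.2503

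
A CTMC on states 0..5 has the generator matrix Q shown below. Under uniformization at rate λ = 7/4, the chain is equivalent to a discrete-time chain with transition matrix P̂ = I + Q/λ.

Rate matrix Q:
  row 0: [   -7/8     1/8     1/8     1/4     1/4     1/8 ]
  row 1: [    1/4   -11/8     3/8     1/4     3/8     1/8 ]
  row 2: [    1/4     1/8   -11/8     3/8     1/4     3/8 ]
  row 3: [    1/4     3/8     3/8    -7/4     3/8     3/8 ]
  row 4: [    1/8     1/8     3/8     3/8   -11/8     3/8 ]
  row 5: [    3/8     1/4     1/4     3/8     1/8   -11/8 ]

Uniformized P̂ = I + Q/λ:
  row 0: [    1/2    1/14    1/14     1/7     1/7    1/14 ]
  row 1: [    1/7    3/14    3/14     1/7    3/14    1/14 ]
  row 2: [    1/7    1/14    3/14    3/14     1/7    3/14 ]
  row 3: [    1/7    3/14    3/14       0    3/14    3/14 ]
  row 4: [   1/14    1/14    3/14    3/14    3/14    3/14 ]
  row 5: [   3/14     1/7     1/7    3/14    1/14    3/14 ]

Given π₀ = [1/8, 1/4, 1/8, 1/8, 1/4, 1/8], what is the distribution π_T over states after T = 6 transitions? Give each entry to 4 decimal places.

π = [0.2223, 0.1231, 0.1708, 0.1562, 0.1626, 0.1650]

t=0: π = [0.1250, 0.2500, 0.1250, 0.1250, 0.2500, 0.1250]
t=1: π = [0.1786, 0.1339, 0.1875, 0.1607, 0.1786, 0.1607]
t=2: π = [0.2054, 0.1250, 0.1773, 0.1575, 0.1652, 0.1696]
t=3: π = [0.2165, 0.1239, 0.1728, 0.1569, 0.1627, 0.1671]
t=4: π = [0.2205, 0.1235, 0.1714, 0.1563, 0.1626, 0.1657]
t=5: π = [0.2218, 0.1232, 0.1710, 0.1562, 0.1626, 0.1651]
t=6: π = [0.2223, 0.1231, 0.1708, 0.1562, 0.1626, 0.1650]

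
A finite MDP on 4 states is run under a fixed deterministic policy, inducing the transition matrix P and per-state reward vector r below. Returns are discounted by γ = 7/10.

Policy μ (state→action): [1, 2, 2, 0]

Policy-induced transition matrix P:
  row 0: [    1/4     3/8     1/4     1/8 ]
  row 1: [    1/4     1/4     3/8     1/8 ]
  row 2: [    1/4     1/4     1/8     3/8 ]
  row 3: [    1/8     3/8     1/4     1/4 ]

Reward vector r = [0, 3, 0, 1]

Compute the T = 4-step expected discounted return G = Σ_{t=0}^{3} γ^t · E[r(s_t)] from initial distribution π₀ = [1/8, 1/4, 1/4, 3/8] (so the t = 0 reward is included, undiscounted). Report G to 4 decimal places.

G = 2.8872

t=0: π = [0.1250, 0.2500, 0.2500, 0.3750], E[r] = 1.1250, γ^t·E[r] = 1.125000, running G = 1.125000
t=1: π = [0.2031, 0.3125, 0.2500, 0.2344], E[r] = 1.1719, γ^t·E[r] = 0.820313, running G = 1.945313
t=2: π = [0.2207, 0.3047, 0.2578, 0.2168], E[r] = 1.1309, γ^t·E[r] = 0.554121, running G = 2.499434
t=3: π = [0.2229, 0.3047, 0.2559, 0.2166], E[r] = 1.1306, γ^t·E[r] = 0.387801, running G = 2.887235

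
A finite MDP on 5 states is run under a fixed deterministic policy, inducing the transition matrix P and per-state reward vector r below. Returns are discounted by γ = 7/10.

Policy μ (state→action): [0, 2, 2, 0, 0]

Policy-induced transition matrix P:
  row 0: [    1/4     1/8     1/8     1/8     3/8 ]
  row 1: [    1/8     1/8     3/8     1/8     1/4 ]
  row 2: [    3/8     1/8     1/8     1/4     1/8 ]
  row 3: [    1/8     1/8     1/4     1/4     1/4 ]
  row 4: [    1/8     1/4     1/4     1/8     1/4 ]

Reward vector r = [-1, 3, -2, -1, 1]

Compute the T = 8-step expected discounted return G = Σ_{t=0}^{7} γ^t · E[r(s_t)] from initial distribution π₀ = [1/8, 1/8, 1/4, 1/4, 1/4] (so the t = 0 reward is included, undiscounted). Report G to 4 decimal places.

G = -0.4791

t=0: π = [0.1250, 0.1250, 0.2500, 0.2500, 0.2500], E[r] = -0.2500, γ^t·E[r] = -0.250000, running G = -0.250000
t=1: π = [0.2031, 0.1563, 0.2188, 0.1875, 0.2344], E[r] = -0.1250, γ^t·E[r] = -0.087500, running G = -0.337500
t=2: π = [0.2051, 0.1543, 0.2168, 0.1758, 0.2480], E[r] = -0.1035, γ^t·E[r] = -0.050723, running G = -0.388223
t=3: π = [0.2048, 0.1560, 0.2166, 0.1741, 0.2485], E[r] = -0.0955, γ^t·E[r] = -0.032742, running G = -0.420965
t=4: π = [0.2047, 0.1561, 0.2168, 0.1738, 0.2485], E[r] = -0.0955, γ^t·E[r] = -0.022927, running G = -0.443892
t=5: π = [0.2048, 0.1561, 0.2168, 0.1738, 0.2485], E[r] = -0.0956, γ^t·E[r] = -0.016062, running G = -0.459954
t=6: π = [0.2048, 0.1561, 0.2168, 0.1738, 0.2485], E[r] = -0.0956, γ^t·E[r] = -0.011243, running G = -0.471197
t=7: π = [0.2048, 0.1561, 0.2168, 0.1738, 0.2485], E[r] = -0.0956, γ^t·E[r] = -0.007870, running G = -0.479067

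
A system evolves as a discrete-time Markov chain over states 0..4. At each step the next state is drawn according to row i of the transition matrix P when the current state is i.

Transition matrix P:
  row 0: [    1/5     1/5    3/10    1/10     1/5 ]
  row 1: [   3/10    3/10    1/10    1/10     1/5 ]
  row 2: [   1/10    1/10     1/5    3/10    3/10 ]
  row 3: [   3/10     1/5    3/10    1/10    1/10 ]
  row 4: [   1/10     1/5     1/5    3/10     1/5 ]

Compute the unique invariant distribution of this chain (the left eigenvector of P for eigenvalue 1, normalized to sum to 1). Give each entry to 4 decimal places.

Balance equations π_j = Σ_i π_i·P[i][j]:
  π_0 = 1/5·π_0 + 3/10·π_1 + 1/10·π_2 + 3/10·π_3 + 1/10·π_4
  π_1 = 1/5·π_0 + 3/10·π_1 + 1/10·π_2 + 1/5·π_3 + 1/5·π_4
  π_2 = 3/10·π_0 + 1/10·π_1 + 1/5·π_2 + 3/10·π_3 + 1/5·π_4
  π_3 = 1/10·π_0 + 1/10·π_1 + 3/10·π_2 + 1/10·π_3 + 3/10·π_4
  normalize: π_0 + π_1 + π_2 + π_3 + π_4 = 1
Solving the linear system gives exactly π = [977/4983, 1973/9966, 725/3322, 167/906, 2027/9966].

π = [0.1961, 0.1980, 0.2182, 0.1843, 0.2034]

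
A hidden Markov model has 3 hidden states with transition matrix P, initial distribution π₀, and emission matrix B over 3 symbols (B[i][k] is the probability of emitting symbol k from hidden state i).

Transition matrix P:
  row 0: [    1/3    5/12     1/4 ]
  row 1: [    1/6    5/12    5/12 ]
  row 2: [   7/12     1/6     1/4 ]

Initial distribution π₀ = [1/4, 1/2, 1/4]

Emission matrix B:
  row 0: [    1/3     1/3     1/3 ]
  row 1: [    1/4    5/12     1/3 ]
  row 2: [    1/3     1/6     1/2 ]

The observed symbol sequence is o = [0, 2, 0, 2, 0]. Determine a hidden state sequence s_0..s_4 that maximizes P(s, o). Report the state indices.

t=0: δ = [8.333e-02, 1.250e-01, 8.333e-02]  (obs o_0=0)
t=1: δ = [1.620e-02, 1.736e-02, 2.604e-02]  ψ = [2, 1, 1]  (obs o_1=2)
t=2: δ = [5.064e-03, 1.808e-03, 2.411e-03]  ψ = [2, 1, 1]  (obs o_2=0)
t=3: δ = [5.626e-04, 7.033e-04, 6.330e-04]  ψ = [0, 0, 0]  (obs o_3=2)
t=4: δ = [1.231e-04, 7.326e-05, 9.768e-05]  ψ = [2, 1, 1]  (obs o_4=0)
backtrack: best end state = 0; path = [1, 2, 0, 2, 0]

path = [1, 2, 0, 2, 0]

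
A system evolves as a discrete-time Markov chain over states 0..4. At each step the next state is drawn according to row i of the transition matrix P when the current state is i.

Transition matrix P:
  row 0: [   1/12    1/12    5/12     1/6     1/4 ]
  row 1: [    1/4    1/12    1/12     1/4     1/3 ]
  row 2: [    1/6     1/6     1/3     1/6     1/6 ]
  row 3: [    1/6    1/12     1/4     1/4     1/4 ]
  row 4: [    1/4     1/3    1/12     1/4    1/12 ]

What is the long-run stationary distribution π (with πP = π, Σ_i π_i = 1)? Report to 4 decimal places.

π = [0.1818, 0.1554, 0.2397, 0.2149, 0.2083]

Balance equations π_j = Σ_i π_i·P[i][j]:
  π_0 = 1/12·π_0 + 1/4·π_1 + 1/6·π_2 + 1/6·π_3 + 1/4·π_4
  π_1 = 1/12·π_0 + 1/12·π_1 + 1/6·π_2 + 1/12·π_3 + 1/3·π_4
  π_2 = 5/12·π_0 + 1/12·π_1 + 1/3·π_2 + 1/4·π_3 + 1/12·π_4
  π_3 = 1/6·π_0 + 1/4·π_1 + 1/6·π_2 + 1/4·π_3 + 1/4·π_4
  normalize: π_0 + π_1 + π_2 + π_3 + π_4 = 1
Solving the linear system gives exactly π = [2/11, 94/605, 29/121, 26/121, 126/605].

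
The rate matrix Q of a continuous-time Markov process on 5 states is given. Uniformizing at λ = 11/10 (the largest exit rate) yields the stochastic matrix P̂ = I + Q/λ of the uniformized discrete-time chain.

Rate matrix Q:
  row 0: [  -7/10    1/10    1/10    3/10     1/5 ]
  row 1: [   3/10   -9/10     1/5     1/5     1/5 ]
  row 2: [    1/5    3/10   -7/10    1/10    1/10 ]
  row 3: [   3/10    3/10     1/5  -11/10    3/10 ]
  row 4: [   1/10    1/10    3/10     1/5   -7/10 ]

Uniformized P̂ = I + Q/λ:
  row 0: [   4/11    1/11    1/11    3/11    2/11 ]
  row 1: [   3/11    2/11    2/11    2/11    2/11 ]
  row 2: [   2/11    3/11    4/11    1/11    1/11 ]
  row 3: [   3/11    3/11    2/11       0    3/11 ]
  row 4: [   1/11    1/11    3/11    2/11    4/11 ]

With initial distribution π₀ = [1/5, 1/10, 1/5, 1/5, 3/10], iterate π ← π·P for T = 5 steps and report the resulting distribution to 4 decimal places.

t=0: π = [0.2000, 0.1000, 0.2000, 0.2000, 0.3000]
t=1: π = [0.2182, 0.1727, 0.2273, 0.1455, 0.2364]
t=2: π = [0.2289, 0.1744, 0.2248, 0.1545, 0.2174]
t=3: π = [0.2336, 0.1757, 0.2216, 0.1541, 0.2150]
t=4: π = [0.2347, 0.1752, 0.2204, 0.1549, 0.2148]
t=5: π = [0.2350, 0.1751, 0.2201, 0.1550, 0.2149]

π = [0.2350, 0.1751, 0.2201, 0.1550, 0.2149]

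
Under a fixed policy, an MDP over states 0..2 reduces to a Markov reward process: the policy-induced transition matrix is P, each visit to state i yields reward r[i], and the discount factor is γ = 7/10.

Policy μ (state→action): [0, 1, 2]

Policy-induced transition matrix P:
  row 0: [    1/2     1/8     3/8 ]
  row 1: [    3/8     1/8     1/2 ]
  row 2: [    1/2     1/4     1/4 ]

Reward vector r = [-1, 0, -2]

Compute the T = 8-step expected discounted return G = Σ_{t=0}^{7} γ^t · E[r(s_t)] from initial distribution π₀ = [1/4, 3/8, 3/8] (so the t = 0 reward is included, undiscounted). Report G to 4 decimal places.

t=0: π = [0.2500, 0.3750, 0.3750], E[r] = -1.0000, γ^t·E[r] = -1.000000, running G = -1.000000
t=1: π = [0.4531, 0.1719, 0.3750], E[r] = -1.2031, γ^t·E[r] = -0.842188, running G = -1.842188
t=2: π = [0.4785, 0.1719, 0.3496], E[r] = -1.1777, γ^t·E[r] = -0.577090, running G = -2.419277
t=3: π = [0.4785, 0.1687, 0.3528], E[r] = -1.1841, γ^t·E[r] = -0.406140, running G = -2.825417
t=4: π = [0.4789, 0.1691, 0.3520], E[r] = -1.1829, γ^t·E[r] = -0.284012, running G = -3.109430
t=5: π = [0.4789, 0.1690, 0.3521], E[r] = -1.1831, γ^t·E[r] = -0.198850, running G = -3.308280
t=6: π = [0.4789, 0.1690, 0.3521], E[r] = -1.1831, γ^t·E[r] = -0.139189, running G = -3.447469
t=7: π = [0.4789, 0.1690, 0.3521], E[r] = -1.1831, γ^t·E[r] = -0.097433, running G = -3.544903

G = -3.5449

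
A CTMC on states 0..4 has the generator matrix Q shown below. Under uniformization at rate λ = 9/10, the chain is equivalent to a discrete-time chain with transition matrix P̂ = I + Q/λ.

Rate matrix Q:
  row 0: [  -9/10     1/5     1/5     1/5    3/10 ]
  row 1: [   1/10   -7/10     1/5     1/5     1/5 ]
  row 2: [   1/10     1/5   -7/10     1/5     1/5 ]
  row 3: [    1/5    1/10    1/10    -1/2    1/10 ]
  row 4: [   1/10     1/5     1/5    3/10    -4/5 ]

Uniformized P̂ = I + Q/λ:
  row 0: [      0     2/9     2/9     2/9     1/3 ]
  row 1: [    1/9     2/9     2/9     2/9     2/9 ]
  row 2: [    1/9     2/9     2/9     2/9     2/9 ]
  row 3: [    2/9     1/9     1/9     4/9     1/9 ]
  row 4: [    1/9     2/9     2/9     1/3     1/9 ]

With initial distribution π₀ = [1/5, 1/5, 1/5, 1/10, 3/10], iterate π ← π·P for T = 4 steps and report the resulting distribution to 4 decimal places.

t=0: π = [0.2000, 0.2000, 0.2000, 0.1000, 0.3000]
t=1: π = [0.1000, 0.2111, 0.2111, 0.2778, 0.2000]
t=2: π = [0.1309, 0.1914, 0.1914, 0.3062, 0.1802]
t=3: π = [0.1306, 0.1882, 0.1882, 0.3103, 0.1827]
t=4: π = [0.1311, 0.1877, 0.1877, 0.3115, 0.1820]

π = [0.1311, 0.1877, 0.1877, 0.3115, 0.1820]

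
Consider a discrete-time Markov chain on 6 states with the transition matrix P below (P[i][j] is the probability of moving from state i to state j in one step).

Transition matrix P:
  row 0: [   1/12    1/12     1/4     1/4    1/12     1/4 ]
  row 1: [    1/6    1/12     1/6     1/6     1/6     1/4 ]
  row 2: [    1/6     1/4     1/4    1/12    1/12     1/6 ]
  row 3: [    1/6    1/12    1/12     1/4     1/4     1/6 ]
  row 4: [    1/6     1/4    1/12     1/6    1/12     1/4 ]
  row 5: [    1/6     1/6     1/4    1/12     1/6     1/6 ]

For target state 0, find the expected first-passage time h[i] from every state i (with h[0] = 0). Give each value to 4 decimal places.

h = [0.0000, 6.0000, 6.0000, 6.0000, 6.0000, 6.0000]

First-step conditioning: h[0] = 0; for i ≠ 0, h[i] = 1 + Σ_k P[i][k]·h[k].
  h[1] = 1 + 1/12·h[1] + 1/6·h[2] + 1/6·h[3] + 1/6·h[4] + 1/4·h[5]
  h[2] = 1 + 1/4·h[1] + 1/4·h[2] + 1/12·h[3] + 1/12·h[4] + 1/6·h[5]
  h[3] = 1 + 1/12·h[1] + 1/12·h[2] + 1/4·h[3] + 1/4·h[4] + 1/6·h[5]
  h[4] = 1 + 1/4·h[1] + 1/12·h[2] + 1/6·h[3] + 1/12·h[4] + 1/4·h[5]
  h[5] = 1 + 1/6·h[1] + 1/4·h[2] + 1/12·h[3] + 1/6·h[4] + 1/6·h[5]
Solving the 5×5 linear system over states ≠ 0 gives exactly h = [0, 6, 6, 6, 6, 6] (h[0] = 0 is the target).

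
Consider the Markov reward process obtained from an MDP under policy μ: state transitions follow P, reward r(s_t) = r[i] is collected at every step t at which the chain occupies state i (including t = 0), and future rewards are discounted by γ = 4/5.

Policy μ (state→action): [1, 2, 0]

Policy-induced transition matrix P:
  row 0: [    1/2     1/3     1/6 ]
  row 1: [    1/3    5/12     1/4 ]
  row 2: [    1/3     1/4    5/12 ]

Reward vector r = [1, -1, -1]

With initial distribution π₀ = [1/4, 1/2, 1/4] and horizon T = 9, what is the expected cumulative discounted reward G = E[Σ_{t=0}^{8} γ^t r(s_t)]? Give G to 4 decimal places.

G = -1.2119

t=0: π = [0.2500, 0.5000, 0.2500], E[r] = -0.5000, γ^t·E[r] = -0.500000, running G = -0.500000
t=1: π = [0.3750, 0.3542, 0.2708], E[r] = -0.2500, γ^t·E[r] = -0.200000, running G = -0.700000
t=2: π = [0.3958, 0.3403, 0.2639], E[r] = -0.2083, γ^t·E[r] = -0.133333, running G = -0.833333
t=3: π = [0.3993, 0.3397, 0.2610], E[r] = -0.2014, γ^t·E[r] = -0.103111, running G = -0.936444
t=4: π = [0.3999, 0.3399, 0.2602], E[r] = -0.2002, γ^t·E[r] = -0.082015, running G = -1.018459
t=5: π = [0.4000, 0.3400, 0.2600], E[r] = -0.2000, γ^t·E[r] = -0.065549, running G = -1.084008
t=6: π = [0.4000, 0.3400, 0.2600], E[r] = -0.2000, γ^t·E[r] = -0.052430, running G = -1.136438
t=7: π = [0.4000, 0.3400, 0.2600], E[r] = -0.2000, γ^t·E[r] = -0.041943, running G = -1.178382
t=8: π = [0.4000, 0.3400, 0.2600], E[r] = -0.2000, γ^t·E[r] = -0.033554, running G = -1.211936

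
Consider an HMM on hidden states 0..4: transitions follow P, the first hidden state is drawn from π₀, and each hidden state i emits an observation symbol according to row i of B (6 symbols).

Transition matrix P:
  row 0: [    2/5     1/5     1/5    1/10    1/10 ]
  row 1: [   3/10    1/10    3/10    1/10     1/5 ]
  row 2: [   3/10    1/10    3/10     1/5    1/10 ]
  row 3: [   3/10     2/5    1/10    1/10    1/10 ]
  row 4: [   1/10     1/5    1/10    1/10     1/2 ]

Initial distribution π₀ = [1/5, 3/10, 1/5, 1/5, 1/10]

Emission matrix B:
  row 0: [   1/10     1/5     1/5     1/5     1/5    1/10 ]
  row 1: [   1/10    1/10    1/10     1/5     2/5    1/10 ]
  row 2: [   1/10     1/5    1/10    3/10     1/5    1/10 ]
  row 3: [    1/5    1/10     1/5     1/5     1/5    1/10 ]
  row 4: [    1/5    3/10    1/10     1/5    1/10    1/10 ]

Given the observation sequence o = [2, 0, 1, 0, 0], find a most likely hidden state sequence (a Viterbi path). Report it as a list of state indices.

t=0: δ = [4.000e-02, 3.000e-02, 2.000e-02, 4.000e-02, 1.000e-02]  (obs o_0=2)
t=1: δ = [1.600e-03, 1.600e-03, 9.000e-04, 8.000e-04, 1.200e-03]  ψ = [0, 3, 1, 0, 1]  (obs o_1=0)
t=2: δ = [1.280e-04, 3.200e-05, 9.600e-05, 1.800e-05, 1.800e-04]  ψ = [0, 0, 1, 2, 4]  (obs o_2=1)
t=3: δ = [5.120e-06, 3.600e-06, 2.880e-06, 3.840e-06, 1.800e-05]  ψ = [0, 4, 2, 2, 4]  (obs o_3=0)
t=4: δ = [2.048e-07, 3.600e-07, 1.800e-07, 3.600e-07, 1.800e-06]  ψ = [0, 4, 4, 4, 4]  (obs o_4=0)
backtrack: best end state = 4; path = [1, 4, 4, 4, 4]

path = [1, 4, 4, 4, 4]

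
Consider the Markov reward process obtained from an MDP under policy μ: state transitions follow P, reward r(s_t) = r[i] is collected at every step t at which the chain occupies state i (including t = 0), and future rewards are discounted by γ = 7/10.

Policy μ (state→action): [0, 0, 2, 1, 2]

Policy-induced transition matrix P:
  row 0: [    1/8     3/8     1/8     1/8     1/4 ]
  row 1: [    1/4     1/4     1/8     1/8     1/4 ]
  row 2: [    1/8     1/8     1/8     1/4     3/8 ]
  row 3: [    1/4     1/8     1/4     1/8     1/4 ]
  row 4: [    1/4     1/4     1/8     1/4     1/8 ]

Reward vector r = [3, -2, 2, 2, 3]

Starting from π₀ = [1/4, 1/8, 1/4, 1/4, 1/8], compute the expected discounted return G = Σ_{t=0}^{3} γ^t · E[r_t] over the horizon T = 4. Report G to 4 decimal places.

G = 4.2370

t=0: π = [0.2500, 0.1250, 0.2500, 0.2500, 0.1250], E[r] = 1.8750, γ^t·E[r] = 1.875000, running G = 1.875000
t=1: π = [0.1875, 0.2188, 0.1563, 0.1719, 0.2656], E[r] = 1.5781, γ^t·E[r] = 1.104688, running G = 2.979688
t=2: π = [0.2070, 0.2324, 0.1465, 0.1777, 0.2363], E[r] = 1.5137, γ^t·E[r] = 0.741699, running G = 3.721387
t=3: π = [0.2058, 0.2354, 0.1472, 0.1729, 0.2388], E[r] = 1.5032, γ^t·E[r] = 0.515589, running G = 4.236975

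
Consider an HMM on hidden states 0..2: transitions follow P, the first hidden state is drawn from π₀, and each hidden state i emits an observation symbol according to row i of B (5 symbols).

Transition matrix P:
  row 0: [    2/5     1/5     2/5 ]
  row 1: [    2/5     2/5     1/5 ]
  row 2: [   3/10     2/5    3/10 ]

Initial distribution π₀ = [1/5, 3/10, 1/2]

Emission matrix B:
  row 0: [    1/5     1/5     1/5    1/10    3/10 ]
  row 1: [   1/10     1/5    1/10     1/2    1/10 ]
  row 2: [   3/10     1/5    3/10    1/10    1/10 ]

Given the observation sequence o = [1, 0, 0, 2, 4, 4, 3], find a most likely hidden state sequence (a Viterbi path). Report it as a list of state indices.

t=0: δ = [4.000e-02, 6.000e-02, 1.000e-01]  (obs o_0=1)
t=1: δ = [6.000e-03, 4.000e-03, 9.000e-03]  ψ = [2, 2, 2]  (obs o_1=0)
t=2: δ = [5.400e-04, 3.600e-04, 8.100e-04]  ψ = [2, 2, 2]  (obs o_2=0)
t=3: δ = [4.860e-05, 3.240e-05, 7.290e-05]  ψ = [2, 2, 2]  (obs o_3=2)
t=4: δ = [6.561e-06, 2.916e-06, 2.187e-06]  ψ = [2, 2, 2]  (obs o_4=4)
t=5: δ = [7.873e-07, 1.312e-07, 2.624e-07]  ψ = [0, 0, 0]  (obs o_5=4)
t=6: δ = [3.149e-08, 7.873e-08, 3.149e-08]  ψ = [0, 0, 0]  (obs o_6=3)
backtrack: best end state = 1; path = [2, 2, 2, 2, 0, 0, 1]

path = [2, 2, 2, 2, 0, 0, 1]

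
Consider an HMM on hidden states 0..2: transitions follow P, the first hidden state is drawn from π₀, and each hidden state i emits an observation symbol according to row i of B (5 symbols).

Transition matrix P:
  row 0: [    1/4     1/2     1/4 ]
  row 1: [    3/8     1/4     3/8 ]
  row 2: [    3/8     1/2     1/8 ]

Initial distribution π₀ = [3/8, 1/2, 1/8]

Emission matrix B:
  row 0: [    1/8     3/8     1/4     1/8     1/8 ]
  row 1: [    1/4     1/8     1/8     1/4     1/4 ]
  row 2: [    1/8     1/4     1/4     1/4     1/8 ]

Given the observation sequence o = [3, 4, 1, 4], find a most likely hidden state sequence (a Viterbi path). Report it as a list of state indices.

path = [1, 1, 0, 1]

t=0: δ = [4.688e-02, 1.250e-01, 3.125e-02]  (obs o_0=3)
t=1: δ = [5.859e-03, 7.812e-03, 5.859e-03]  ψ = [1, 1, 1]  (obs o_1=4)
t=2: δ = [1.099e-03, 3.662e-04, 7.324e-04]  ψ = [1, 0, 1]  (obs o_2=1)
t=3: δ = [3.433e-05, 1.373e-04, 3.433e-05]  ψ = [0, 0, 0]  (obs o_3=4)
backtrack: best end state = 1; path = [1, 1, 0, 1]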